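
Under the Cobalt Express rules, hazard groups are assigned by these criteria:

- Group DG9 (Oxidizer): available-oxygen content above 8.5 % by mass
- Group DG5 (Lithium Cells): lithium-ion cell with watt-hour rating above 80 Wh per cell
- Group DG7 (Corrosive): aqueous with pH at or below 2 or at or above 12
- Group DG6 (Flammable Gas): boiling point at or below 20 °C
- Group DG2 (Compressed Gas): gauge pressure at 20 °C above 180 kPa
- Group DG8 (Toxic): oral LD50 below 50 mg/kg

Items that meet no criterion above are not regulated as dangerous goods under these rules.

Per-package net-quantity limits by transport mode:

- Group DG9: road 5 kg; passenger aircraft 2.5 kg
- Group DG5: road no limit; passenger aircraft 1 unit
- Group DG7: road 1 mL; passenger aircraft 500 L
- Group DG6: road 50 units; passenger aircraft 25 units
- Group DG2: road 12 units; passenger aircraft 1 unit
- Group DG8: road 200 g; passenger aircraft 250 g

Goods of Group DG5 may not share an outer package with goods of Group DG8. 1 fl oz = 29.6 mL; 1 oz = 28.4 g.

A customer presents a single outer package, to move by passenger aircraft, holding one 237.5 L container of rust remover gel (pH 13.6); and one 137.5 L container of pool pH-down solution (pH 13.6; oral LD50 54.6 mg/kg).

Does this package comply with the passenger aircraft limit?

Rust remover gel: pH 13.6 ≥ 12 → Group DG7 (Corrosive).
pH 13.6 meets the Group DG7 criterion (Corrosive), so the pool pH-down solution is Group DG7.
Group DG7 net quantity: 237.5 L + 137.5 L = 375 L.
375 L ≤ 500 L (passenger aircraft limit, Group DG7) — within limit.

Yes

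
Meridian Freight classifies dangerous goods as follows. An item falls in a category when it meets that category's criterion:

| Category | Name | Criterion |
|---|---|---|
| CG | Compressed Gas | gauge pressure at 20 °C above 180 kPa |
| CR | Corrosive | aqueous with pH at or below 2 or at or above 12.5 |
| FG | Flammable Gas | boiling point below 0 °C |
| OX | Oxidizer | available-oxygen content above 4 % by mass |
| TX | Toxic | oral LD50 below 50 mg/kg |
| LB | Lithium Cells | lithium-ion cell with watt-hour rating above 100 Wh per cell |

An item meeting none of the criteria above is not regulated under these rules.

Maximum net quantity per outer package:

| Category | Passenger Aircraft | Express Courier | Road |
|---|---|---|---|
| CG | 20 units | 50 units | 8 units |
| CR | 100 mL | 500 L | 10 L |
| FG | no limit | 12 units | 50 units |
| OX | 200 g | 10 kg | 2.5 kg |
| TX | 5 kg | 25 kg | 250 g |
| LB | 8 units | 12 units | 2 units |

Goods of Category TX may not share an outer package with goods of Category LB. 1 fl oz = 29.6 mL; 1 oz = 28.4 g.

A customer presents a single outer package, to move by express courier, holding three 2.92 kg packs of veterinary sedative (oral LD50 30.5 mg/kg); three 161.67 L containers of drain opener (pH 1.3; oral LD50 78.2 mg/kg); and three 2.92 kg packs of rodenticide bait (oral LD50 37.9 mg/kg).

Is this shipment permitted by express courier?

Veterinary sedative: oral LD50 30.5 mg/kg < 50 mg/kg → Category TX (Toxic).
pH 1.3 meets the Category CR criterion (Corrosive), so the drain opener is Category CR.
The rodenticide bait has oral LD50 37.9 mg/kg, which is < 50 mg/kg, so it is Category TX (Toxic).
Category TX net quantity: (three 2.92 kg packs = 8.76 kg) + (three 2.92 kg packs = 8.76 kg) = 17.52 kg.
17.52 kg ≤ 25 kg (express courier limit, Category TX) — within limit.
Category CR quantity: three 161.67 L containers = 485.01 L.
That is within the Category CR express courier limit of 500 L.
The segregation rule (Category TX with Category LB) does not apply to Category TX with Category CR.
Every hazard category is within its express courier limit and no segregation rule is violated.

Yes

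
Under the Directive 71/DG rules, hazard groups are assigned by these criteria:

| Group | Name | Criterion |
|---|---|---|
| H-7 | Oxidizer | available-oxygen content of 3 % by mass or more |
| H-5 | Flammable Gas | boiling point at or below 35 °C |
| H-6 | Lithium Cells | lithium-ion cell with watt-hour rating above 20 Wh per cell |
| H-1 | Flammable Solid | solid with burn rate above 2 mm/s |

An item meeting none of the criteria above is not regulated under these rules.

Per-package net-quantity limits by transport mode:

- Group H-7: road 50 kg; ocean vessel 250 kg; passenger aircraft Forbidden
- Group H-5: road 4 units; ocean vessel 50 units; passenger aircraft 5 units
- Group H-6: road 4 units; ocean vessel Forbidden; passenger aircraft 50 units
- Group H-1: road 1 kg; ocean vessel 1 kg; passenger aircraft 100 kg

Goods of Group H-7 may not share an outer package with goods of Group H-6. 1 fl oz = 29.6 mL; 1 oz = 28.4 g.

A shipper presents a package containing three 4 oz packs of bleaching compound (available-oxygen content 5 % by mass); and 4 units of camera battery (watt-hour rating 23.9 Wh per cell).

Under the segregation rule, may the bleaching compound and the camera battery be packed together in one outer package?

No

Bleaching compound: available-oxygen content 5 % by mass ≥ 3 % by mass → Group H-7 (Oxidizer).
Watt-hour rating 23.9 Wh per cell meets the Group H-6 criterion (Lithium Cells), so the camera battery is Group H-6.
Group H-7 and Group H-6 may not share an outer package.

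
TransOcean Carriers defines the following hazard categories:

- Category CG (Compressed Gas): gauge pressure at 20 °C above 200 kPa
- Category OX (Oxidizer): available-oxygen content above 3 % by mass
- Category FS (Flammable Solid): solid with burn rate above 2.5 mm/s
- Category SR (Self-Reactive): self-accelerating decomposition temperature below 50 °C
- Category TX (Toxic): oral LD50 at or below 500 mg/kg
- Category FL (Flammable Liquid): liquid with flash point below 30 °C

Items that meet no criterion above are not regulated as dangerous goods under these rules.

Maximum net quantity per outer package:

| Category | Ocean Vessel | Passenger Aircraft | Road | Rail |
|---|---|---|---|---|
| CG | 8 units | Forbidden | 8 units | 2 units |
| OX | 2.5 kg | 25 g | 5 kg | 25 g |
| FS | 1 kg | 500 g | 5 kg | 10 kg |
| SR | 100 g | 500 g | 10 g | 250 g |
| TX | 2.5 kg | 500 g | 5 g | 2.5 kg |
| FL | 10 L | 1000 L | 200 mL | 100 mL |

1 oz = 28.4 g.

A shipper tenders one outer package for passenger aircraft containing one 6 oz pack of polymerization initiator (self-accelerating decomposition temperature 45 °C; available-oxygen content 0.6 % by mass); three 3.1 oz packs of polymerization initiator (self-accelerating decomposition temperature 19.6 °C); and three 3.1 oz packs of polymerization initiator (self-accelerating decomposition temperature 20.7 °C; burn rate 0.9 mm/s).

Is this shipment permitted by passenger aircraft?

No

The polymerization initiator has self-accelerating decomposition temperature 45 °C, which is < 50 °C, so it is Category SR (Self-Reactive).
Polymerization initiator: self-accelerating decomposition temperature 19.6 °C < 50 °C → Category SR (Self-Reactive).
Polymerization initiator: self-accelerating decomposition temperature 20.7 °C < 50 °C → Category SR (Self-Reactive).
Category SR net quantity: (one 6 oz pack = 170.4 g) + (three 3.1 oz packs = 264.12 g) + (three 3.1 oz packs = 264.12 g) = 698.64 g.
698.64 g > 500 g (passenger aircraft limit, Category SR) — over the limit.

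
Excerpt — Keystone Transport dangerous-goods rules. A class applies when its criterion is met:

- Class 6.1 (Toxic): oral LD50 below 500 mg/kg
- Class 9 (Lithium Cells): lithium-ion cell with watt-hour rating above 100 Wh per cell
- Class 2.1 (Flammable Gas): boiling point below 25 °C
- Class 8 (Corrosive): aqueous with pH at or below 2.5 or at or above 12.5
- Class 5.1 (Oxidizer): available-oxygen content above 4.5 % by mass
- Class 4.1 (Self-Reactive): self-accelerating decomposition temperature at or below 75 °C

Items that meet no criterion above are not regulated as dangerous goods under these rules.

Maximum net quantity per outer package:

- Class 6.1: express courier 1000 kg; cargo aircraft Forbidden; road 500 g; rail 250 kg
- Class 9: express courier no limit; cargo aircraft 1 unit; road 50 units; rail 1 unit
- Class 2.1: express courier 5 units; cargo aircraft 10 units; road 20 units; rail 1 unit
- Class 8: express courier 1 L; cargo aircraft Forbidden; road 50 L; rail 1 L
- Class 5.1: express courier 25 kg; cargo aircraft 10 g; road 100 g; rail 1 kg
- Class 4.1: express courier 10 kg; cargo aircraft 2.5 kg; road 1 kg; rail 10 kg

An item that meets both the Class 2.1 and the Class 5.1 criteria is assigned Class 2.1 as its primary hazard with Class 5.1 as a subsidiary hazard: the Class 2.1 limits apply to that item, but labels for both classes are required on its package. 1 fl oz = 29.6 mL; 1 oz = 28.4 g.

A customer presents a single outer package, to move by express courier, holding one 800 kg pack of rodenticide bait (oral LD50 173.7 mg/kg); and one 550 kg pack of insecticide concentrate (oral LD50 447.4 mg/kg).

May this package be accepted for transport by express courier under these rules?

Rodenticide bait: oral LD50 173.7 mg/kg < 500 mg/kg → Class 6.1 (Toxic).
Oral LD50 447.4 mg/kg meets the Class 6.1 criterion (Toxic), so the insecticide concentrate is Class 6.1.
Total Class 6.1: 800 kg + 550 kg = 1350 kg.
1350 kg exceeds the express courier limit of 1000 kg for Class 6.1.

No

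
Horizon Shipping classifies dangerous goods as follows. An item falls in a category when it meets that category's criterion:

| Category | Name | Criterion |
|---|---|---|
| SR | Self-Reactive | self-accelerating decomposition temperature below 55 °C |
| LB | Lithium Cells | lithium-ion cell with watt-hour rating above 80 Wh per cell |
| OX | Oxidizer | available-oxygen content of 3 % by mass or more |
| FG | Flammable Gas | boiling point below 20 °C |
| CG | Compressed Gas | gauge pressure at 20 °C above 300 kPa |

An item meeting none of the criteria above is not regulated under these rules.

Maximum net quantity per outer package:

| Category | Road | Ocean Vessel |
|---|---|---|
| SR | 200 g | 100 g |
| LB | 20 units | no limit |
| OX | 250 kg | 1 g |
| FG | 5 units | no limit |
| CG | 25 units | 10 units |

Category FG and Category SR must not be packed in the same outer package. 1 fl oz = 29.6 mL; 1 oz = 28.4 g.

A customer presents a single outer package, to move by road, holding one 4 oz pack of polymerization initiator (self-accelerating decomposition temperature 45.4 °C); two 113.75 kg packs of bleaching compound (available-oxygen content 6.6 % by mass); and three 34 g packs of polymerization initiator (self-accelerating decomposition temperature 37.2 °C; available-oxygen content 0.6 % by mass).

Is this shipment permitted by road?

No

Self-accelerating decomposition temperature 45.4 °C meets the Category SR criterion (Self-Reactive), so the polymerization initiator is Category SR.
Bleaching compound: available-oxygen content 6.6 % by mass ≥ 3 % by mass → Category OX (Oxidizer).
With self-accelerating decomposition temperature 37.2 °C (< 55 °C), the polymerization initiator falls in Category SR.
Category SR net quantity: (one 4 oz pack = 113.6 g) + (three 34 g packs = 102 g) = 215.6 g.
That exceeds the Category SR road limit of 200 g.
Category OX quantity: two 113.75 kg packs = 227.5 kg.
227.5 kg is within the road limit of 250 kg for Category OX.
The segregation rule (Category FG with Category SR) does not apply to Category SR with Category OX.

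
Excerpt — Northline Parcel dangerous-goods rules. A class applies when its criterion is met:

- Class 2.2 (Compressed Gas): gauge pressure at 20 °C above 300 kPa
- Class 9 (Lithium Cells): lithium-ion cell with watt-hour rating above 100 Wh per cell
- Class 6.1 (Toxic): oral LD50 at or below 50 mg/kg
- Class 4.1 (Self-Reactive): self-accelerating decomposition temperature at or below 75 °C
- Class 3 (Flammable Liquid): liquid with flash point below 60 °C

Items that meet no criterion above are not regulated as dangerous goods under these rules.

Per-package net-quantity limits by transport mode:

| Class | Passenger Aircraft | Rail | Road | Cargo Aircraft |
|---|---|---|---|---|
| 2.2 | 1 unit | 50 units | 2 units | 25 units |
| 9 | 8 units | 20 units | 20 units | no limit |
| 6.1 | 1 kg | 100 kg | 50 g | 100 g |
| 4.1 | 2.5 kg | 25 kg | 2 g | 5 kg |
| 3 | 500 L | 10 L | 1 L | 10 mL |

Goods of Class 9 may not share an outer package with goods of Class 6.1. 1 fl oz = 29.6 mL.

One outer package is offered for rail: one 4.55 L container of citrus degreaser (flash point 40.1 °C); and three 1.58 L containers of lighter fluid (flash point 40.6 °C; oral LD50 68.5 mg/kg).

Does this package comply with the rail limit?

The citrus degreaser has flash point 40.1 °C, which is < 60 °C, so it is Class 3 (Flammable Liquid).
Flash point 40.6 °C meets the Class 3 criterion (Flammable Liquid), so the lighter fluid is Class 3.
Class 3 net quantity: 4.55 L + (three 1.58 L containers = 4.74 L) = 9.29 L.
That is within the Class 3 rail limit of 10 L.

Yes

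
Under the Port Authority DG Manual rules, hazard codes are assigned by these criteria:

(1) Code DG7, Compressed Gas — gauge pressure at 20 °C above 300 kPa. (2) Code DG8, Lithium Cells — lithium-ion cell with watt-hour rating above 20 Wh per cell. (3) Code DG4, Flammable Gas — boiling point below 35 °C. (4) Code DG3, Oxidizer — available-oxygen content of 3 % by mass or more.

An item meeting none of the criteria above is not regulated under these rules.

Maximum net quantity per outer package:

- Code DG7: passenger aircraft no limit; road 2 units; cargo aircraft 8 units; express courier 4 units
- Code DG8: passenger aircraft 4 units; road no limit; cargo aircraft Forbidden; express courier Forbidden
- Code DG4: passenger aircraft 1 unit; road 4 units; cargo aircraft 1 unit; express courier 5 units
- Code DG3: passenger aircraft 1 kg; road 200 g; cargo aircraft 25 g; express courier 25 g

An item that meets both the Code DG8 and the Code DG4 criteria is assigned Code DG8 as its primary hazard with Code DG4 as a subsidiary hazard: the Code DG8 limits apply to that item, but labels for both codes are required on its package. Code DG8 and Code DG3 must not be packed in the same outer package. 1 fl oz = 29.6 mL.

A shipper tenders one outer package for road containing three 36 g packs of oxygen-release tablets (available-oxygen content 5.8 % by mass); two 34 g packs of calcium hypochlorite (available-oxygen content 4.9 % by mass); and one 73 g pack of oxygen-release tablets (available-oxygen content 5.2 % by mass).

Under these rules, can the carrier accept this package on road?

No

Oxygen-release tablets: available-oxygen content 5.8 % by mass ≥ 3 % by mass → Code DG3 (Oxidizer).
Calcium hypochlorite: available-oxygen content 4.9 % by mass ≥ 3 % by mass → Code DG3 (Oxidizer).
With available-oxygen content 5.2 % by mass (≥ 3 % by mass), the oxygen-release tablets fall in Code DG3.
Total Code DG3: (three 36 g packs = 108 g) + (two 34 g packs = 68 g) + 73 g = 249 g.
249 g > 200 g (road limit, Code DG3) — over the limit.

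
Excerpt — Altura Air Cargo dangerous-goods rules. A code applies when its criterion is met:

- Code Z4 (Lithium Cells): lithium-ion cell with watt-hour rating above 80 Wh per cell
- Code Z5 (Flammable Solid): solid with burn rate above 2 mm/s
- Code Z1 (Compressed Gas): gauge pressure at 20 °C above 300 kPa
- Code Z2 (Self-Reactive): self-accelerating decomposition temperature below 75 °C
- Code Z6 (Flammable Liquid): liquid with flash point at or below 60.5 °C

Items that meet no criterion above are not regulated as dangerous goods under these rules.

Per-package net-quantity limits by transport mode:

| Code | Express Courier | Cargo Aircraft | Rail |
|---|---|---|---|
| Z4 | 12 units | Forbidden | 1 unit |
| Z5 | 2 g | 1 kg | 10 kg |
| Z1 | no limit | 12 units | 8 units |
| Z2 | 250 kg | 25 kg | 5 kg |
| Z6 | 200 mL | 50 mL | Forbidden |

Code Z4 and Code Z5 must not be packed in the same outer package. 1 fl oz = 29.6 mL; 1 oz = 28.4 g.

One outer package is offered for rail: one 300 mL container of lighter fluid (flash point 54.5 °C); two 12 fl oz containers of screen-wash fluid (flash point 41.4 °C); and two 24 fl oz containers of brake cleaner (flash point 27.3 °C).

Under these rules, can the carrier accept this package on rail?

No

Lighter fluid: flash point 54.5 °C ≤ 60.5 °C → Code Z6 (Flammable Liquid).
The screen-wash fluid has flash point 41.4 °C, which is ≤ 60.5 °C, so it is Code Z6 (Flammable Liquid).
The brake cleaner has flash point 27.3 °C, which is ≤ 60.5 °C, so it is Code Z6 (Flammable Liquid).
Code Z6 net quantity: 300 mL + (two 12 fl oz containers = 710.4 mL) + (two 24 fl oz containers = 1420.8 mL) = 2431.2 mL.
By rail, Code Z6 is Forbidden regardless of quantity.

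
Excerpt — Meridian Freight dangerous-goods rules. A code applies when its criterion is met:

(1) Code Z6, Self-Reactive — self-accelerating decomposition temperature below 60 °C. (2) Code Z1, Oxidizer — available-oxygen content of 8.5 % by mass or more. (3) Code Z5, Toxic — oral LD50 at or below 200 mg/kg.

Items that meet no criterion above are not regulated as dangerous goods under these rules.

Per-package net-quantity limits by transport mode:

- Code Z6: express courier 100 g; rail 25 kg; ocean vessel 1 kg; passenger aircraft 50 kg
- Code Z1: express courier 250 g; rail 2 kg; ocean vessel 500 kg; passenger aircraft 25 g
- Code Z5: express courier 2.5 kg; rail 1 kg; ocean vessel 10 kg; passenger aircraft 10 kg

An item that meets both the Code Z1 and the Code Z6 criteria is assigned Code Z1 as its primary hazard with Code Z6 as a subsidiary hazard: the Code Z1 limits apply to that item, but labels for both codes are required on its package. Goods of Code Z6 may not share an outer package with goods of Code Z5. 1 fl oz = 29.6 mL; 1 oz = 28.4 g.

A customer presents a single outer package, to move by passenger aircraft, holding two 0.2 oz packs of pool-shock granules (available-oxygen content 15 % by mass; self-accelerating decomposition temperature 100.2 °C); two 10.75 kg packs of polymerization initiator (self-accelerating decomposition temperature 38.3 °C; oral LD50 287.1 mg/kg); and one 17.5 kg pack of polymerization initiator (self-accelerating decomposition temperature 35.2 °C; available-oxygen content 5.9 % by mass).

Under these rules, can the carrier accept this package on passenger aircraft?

With available-oxygen content 15 % by mass (≥ 8.5 % by mass), the pool-shock granules fall in Code Z1.
Self-accelerating decomposition temperature 38.3 °C meets the Code Z6 criterion (Self-Reactive), so the polymerization initiator is Code Z6.
The polymerization initiator has self-accelerating decomposition temperature 35.2 °C, which is < 60 °C, so it is Code Z6 (Self-Reactive).
Total Code Z6: (two 10.75 kg packs = 21.5 kg) + 17.5 kg = 39 kg.
That is within the Code Z6 passenger aircraft limit of 50 kg.
Code Z1 quantity: two 0.2 oz packs = 11.36 g.
That is within the Code Z1 passenger aircraft limit of 25 g.
The segregation rule (Code Z6 with Code Z5) does not apply to Code Z6 with Code Z1.
Every hazard code is within its passenger aircraft limit and no segregation rule is violated.

Yes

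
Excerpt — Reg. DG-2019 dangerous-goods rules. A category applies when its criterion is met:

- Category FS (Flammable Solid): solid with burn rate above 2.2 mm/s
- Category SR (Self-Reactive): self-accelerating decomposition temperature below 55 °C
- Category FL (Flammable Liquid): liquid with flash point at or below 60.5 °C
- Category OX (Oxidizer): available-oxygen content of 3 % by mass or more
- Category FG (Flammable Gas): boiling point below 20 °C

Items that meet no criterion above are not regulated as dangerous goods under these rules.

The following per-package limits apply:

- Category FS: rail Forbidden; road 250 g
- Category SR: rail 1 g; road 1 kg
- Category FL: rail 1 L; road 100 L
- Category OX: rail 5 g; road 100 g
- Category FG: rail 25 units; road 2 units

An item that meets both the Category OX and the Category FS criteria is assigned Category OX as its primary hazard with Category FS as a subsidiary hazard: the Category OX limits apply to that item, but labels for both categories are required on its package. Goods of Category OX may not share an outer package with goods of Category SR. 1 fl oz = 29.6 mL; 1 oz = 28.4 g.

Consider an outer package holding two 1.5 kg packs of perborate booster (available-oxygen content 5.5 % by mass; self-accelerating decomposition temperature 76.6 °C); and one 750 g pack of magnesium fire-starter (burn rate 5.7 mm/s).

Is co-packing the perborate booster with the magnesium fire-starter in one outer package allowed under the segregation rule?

Yes

The perborate booster has available-oxygen content 5.5 % by mass, which is ≥ 3 % by mass, so it is Category OX (Oxidizer).
With burn rate 5.7 mm/s (> 2.2 mm/s), the magnesium fire-starter falls in Category FS.
No segregation rule bars Category OX with Category FS.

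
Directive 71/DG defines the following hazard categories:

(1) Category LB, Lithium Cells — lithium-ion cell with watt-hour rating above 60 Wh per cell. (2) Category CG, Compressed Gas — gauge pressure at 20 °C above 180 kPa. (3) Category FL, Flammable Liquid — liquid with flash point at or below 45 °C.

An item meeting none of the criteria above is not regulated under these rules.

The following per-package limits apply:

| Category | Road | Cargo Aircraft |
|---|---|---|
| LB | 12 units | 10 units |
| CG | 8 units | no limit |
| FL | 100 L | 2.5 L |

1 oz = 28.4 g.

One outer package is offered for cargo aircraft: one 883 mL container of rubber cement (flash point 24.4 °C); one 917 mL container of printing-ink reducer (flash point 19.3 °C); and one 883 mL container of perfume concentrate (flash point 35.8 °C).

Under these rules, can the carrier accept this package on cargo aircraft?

With flash point 24.4 °C (≤ 45 °C), the rubber cement falls in Category FL.
Flash point 19.3 °C meets the Category FL criterion (Flammable Liquid), so the printing-ink reducer is Category FL.
The perfume concentrate has flash point 35.8 °C, which is ≤ 45 °C, so it is Category FL (Flammable Liquid).
Total Category FL: 883 mL + 917 mL + 883 mL = 2.683 L.
That exceeds the Category FL cargo aircraft limit of 2.5 L.

No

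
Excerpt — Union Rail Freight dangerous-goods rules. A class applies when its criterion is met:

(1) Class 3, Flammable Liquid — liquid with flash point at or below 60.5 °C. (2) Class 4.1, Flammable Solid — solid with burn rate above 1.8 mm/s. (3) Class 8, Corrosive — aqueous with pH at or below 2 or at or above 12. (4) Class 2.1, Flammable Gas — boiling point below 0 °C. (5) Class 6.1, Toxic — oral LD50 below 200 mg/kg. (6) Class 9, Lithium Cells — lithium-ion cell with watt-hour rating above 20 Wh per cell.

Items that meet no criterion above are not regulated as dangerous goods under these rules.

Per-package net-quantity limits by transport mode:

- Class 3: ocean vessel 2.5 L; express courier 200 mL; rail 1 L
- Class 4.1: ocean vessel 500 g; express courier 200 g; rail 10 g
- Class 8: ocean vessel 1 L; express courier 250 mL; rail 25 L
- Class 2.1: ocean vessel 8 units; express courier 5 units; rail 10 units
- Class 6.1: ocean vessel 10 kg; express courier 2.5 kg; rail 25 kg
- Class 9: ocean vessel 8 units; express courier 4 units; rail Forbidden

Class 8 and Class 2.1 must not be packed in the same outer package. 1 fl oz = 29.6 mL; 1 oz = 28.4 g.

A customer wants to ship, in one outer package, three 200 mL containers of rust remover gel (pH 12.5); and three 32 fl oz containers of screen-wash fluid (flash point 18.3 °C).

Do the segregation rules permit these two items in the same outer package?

Yes

pH 12.5 meets the Class 8 criterion (Corrosive), so the rust remover gel is Class 8.
Flash point 18.3 °C meets the Class 3 criterion (Flammable Liquid), so the screen-wash fluid is Class 3.
No segregation rule bars Class 8 with Class 3.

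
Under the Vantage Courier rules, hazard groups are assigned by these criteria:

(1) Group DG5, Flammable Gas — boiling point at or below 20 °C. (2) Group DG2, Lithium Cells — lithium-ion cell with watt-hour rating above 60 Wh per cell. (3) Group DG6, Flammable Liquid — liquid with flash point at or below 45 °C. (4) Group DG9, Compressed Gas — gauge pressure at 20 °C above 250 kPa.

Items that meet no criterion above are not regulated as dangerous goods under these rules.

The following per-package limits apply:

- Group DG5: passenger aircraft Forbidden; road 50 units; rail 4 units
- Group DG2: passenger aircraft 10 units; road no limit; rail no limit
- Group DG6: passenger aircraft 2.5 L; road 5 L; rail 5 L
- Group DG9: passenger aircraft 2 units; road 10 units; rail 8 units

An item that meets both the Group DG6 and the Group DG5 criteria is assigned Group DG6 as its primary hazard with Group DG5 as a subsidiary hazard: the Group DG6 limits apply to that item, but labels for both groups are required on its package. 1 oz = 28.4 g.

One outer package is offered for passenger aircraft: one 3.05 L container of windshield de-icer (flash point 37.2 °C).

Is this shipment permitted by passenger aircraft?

With flash point 37.2 °C (≤ 45 °C), the windshield de-icer falls in Group DG6.
Group DG6 quantity: 3.05 L.
3.05 L > 2.5 L (passenger aircraft limit, Group DG6) — over the limit.

No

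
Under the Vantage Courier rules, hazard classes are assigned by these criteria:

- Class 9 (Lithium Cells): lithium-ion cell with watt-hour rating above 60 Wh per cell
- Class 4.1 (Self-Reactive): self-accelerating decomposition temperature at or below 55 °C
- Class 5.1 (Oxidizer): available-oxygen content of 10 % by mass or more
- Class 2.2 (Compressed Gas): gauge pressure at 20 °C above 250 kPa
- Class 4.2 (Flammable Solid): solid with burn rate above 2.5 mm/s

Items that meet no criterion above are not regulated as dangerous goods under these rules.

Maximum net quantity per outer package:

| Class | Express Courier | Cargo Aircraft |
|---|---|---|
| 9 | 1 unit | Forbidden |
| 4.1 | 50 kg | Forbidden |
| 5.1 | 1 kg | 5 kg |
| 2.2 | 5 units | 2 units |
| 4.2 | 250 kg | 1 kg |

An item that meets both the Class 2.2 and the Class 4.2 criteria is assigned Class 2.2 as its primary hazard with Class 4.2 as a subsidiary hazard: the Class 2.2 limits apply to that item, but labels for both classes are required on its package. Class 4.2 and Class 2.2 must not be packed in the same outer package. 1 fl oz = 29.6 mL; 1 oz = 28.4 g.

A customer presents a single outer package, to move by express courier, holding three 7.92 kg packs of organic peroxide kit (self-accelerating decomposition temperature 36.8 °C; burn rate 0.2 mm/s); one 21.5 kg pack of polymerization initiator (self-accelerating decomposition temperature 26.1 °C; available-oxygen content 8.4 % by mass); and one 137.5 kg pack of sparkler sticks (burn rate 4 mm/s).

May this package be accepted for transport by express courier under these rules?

With self-accelerating decomposition temperature 36.8 °C (≤ 55 °C), the organic peroxide kit falls in Class 4.1.
With self-accelerating decomposition temperature 26.1 °C (≤ 55 °C), the polymerization initiator falls in Class 4.1.
With burn rate 4 mm/s (> 2.5 mm/s), the sparkler sticks fall in Class 4.2.
Class 4.2 quantity: 137.5 kg.
That is within the Class 4.2 express courier limit of 250 kg.
Class 4.1 net quantity: (three 7.92 kg packs = 23.76 kg) + 21.5 kg = 45.26 kg.
45.26 kg is within the express courier limit of 50 kg for Class 4.1.
The segregation rule (Class 4.2 with Class 2.2) does not apply to Class 4.2 with Class 4.1.
Every hazard class is within its express courier limit and no segregation rule is violated.

Yes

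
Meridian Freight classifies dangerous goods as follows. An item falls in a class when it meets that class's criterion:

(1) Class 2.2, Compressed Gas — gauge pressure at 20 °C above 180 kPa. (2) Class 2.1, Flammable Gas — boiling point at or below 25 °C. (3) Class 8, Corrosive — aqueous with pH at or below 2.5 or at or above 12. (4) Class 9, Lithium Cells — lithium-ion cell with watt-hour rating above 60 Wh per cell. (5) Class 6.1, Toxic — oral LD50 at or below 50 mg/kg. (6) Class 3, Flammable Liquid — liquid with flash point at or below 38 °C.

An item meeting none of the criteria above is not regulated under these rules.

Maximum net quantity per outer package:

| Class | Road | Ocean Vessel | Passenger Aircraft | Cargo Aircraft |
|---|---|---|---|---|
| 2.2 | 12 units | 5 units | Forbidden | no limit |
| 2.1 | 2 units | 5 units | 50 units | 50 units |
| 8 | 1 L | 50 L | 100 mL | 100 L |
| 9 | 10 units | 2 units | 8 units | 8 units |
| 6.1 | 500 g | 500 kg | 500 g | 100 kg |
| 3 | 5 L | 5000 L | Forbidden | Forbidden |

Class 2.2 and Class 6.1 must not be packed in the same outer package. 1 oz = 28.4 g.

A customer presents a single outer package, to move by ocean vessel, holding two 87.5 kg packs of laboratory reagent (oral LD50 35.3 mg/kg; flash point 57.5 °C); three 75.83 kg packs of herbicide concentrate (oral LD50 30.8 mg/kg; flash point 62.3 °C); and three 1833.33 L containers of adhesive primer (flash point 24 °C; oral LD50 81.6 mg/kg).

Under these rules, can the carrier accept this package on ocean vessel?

Oral LD50 35.3 mg/kg meets the Class 6.1 criterion (Toxic), so the laboratory reagent is Class 6.1.
The herbicide concentrate has oral LD50 30.8 mg/kg, which is ≤ 50 mg/kg, so it is Class 6.1 (Toxic).
Adhesive primer: flash point 24 °C ≤ 38 °C → Class 3 (Flammable Liquid).
Total Class 6.1: (two 87.5 kg packs = 175 kg) + (three 75.83 kg packs = 227.49 kg) = 402.49 kg.
402.49 kg ≤ 500 kg (ocean vessel limit, Class 6.1) — within limit.
Class 3 quantity: three 1833.33 L containers = 5499.99 L.
That exceeds the Class 3 ocean vessel limit of 5000 L.
The segregation rule (Class 2.2 with Class 6.1) does not apply to Class 6.1 with Class 3.

No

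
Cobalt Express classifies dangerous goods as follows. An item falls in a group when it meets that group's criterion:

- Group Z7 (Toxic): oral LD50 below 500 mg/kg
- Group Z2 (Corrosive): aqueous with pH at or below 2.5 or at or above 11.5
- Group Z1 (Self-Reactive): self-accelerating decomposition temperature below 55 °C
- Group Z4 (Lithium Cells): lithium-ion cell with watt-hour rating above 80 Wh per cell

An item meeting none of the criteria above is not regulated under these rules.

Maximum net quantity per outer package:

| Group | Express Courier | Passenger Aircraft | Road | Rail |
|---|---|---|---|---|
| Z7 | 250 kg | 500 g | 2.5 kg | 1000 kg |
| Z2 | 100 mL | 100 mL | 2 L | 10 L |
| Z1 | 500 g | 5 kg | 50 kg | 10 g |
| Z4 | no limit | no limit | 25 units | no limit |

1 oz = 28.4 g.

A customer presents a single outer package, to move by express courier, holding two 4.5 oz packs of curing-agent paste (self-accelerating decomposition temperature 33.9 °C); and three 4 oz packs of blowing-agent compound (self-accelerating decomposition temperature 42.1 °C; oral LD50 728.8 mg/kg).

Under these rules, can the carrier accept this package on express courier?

With self-accelerating decomposition temperature 33.9 °C (< 55 °C), the curing-agent paste falls in Group Z1.
Blowing-agent compound: self-accelerating decomposition temperature 42.1 °C < 55 °C → Group Z1 (Self-Reactive).
Total Group Z1: (two 4.5 oz packs = 255.6 g) + (three 4 oz packs = 340.8 g) = 596.4 g.
596.4 g > 500 g (express courier limit, Group Z1) — over the limit.

No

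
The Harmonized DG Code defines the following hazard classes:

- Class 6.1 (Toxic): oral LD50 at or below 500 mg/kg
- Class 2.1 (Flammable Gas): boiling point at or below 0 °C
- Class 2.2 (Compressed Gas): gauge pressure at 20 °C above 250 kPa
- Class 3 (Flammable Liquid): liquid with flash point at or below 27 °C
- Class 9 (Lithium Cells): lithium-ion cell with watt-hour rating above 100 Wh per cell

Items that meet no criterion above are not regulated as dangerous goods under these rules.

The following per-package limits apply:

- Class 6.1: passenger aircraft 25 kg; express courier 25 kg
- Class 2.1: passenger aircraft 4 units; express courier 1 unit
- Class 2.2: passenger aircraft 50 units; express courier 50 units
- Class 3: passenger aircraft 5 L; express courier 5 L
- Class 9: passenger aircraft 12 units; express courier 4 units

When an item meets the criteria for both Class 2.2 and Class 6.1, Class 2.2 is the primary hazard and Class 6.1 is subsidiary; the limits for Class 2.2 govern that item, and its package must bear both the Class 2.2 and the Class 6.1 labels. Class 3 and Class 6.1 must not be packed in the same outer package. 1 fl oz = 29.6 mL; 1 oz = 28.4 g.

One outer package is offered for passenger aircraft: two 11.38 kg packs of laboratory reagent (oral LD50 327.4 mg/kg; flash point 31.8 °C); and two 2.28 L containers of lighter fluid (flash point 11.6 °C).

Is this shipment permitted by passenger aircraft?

Oral LD50 327.4 mg/kg meets the Class 6.1 criterion (Toxic), so the laboratory reagent is Class 6.1.
With flash point 11.6 °C (≤ 27 °C), the lighter fluid falls in Class 3.
Class 3 quantity: two 2.28 L containers = 4.56 L.
That is within the Class 3 passenger aircraft limit of 5 L.
Class 6.1 quantity: two 11.38 kg packs = 22.76 kg.
That is within the Class 6.1 passenger aircraft limit of 25 kg.
Class 3 and Class 6.1 may not share an outer package.

No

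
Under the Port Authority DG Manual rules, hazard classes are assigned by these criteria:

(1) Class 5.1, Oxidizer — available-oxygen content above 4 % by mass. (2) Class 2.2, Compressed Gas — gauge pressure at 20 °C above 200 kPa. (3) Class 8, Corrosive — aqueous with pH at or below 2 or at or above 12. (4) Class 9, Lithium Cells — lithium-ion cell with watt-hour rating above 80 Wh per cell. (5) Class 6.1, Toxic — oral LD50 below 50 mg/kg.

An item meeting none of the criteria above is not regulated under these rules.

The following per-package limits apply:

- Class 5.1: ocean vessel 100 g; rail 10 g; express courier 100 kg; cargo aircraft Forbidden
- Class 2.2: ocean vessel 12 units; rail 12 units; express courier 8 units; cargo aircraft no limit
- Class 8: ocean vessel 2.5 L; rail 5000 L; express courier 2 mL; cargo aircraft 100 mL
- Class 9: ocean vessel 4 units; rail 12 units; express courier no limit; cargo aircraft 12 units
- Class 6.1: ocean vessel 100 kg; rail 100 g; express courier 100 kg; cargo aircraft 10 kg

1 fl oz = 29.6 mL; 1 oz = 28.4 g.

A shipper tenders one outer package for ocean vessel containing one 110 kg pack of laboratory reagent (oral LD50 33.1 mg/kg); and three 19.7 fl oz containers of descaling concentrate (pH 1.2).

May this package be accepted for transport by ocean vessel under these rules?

No

Laboratory reagent: oral LD50 33.1 mg/kg < 50 mg/kg → Class 6.1 (Toxic).
With pH 1.2 (≤ 2), the descaling concentrate falls in Class 8.
Class 8 quantity: three 19.7 fl oz containers = 1749.36 mL.
1749.36 mL ≤ 2.5 L (ocean vessel limit, Class 8) — within limit.
Class 6.1 quantity: 110 kg.
110 kg > 100 kg (ocean vessel limit, Class 6.1) — over the limit.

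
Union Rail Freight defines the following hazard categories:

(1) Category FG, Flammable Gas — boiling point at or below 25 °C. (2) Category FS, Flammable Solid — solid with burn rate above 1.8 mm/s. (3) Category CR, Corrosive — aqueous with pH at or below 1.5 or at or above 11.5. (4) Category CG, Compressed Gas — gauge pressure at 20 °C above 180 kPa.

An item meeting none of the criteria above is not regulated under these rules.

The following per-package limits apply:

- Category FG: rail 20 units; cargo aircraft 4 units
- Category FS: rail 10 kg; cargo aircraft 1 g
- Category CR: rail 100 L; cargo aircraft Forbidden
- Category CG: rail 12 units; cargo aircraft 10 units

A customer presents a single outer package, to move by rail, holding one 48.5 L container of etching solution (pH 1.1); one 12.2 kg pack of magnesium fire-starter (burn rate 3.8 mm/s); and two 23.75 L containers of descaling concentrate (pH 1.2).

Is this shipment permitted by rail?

With pH 1.1 (≤ 1.5), the etching solution falls in Category CR.
The magnesium fire-starter has burn rate 3.8 mm/s, which is > 1.8 mm/s, so it is Category FS (Flammable Solid).
The descaling concentrate has pH 1.2, which is ≤ 1.5, so it is Category CR (Corrosive).
Category CR net quantity: 48.5 L + (two 23.75 L containers = 47.5 L) = 96 L.
96 L ≤ 100 L (rail limit, Category CR) — within limit.
Category FS quantity: 12.2 kg.
12.2 kg > 10 kg (rail limit, Category FS) — over the limit.

No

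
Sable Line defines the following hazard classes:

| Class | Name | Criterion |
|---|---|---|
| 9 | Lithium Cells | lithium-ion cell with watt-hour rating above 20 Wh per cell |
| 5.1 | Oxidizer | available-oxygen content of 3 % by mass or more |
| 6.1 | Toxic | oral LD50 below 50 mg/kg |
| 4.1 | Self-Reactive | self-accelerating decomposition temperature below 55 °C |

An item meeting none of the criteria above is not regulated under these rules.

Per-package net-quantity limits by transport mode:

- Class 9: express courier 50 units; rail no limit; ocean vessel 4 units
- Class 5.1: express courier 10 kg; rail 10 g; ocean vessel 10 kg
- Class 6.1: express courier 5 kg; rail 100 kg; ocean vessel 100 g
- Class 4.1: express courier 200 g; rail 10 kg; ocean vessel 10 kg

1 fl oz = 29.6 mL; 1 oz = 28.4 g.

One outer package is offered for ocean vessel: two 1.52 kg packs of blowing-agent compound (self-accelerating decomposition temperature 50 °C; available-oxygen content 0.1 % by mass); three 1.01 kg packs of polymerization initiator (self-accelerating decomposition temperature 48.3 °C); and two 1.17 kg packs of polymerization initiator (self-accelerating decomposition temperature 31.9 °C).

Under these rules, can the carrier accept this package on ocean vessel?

The blowing-agent compound has self-accelerating decomposition temperature 50 °C, which is < 55 °C, so it is Class 4.1 (Self-Reactive).
The polymerization initiator has self-accelerating decomposition temperature 48.3 °C, which is < 55 °C, so it is Class 4.1 (Self-Reactive).
Polymerization initiator: self-accelerating decomposition temperature 31.9 °C < 55 °C → Class 4.1 (Self-Reactive).
Class 4.1 net quantity: (two 1.52 kg packs = 3.04 kg) + (three 1.01 kg packs = 3.03 kg) + (two 1.17 kg packs = 2.34 kg) = 8.41 kg.
8.41 kg is within the ocean vessel limit of 10 kg for Class 4.1.

Yes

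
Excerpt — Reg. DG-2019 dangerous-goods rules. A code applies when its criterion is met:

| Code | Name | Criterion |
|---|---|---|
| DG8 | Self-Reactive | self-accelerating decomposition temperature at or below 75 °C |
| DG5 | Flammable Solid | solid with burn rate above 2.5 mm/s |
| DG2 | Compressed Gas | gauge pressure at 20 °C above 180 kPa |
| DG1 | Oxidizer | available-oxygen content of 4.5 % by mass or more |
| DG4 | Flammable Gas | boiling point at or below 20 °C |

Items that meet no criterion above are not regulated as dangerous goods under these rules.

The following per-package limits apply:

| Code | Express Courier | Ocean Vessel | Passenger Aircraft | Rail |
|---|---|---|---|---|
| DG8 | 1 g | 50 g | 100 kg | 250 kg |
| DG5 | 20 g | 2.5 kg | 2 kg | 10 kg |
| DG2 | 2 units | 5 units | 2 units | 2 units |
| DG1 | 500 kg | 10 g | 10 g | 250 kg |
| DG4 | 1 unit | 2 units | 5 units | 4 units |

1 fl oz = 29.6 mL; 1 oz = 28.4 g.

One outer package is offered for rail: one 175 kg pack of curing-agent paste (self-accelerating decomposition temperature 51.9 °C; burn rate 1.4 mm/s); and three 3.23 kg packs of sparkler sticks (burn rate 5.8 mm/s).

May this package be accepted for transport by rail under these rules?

Yes

With self-accelerating decomposition temperature 51.9 °C (≤ 75 °C), the curing-agent paste falls in Code DG8.
The sparkler sticks have burn rate 5.8 mm/s, which is > 2.5 mm/s, so they are Code DG5 (Flammable Solid).
Code DG8 quantity: 175 kg.
That is within the Code DG8 rail limit of 250 kg.
Code DG5 quantity: three 3.23 kg packs = 9.69 kg.
That is within the Code DG5 rail limit of 10 kg.
Every hazard code is within its rail limit and no segregation rule is violated.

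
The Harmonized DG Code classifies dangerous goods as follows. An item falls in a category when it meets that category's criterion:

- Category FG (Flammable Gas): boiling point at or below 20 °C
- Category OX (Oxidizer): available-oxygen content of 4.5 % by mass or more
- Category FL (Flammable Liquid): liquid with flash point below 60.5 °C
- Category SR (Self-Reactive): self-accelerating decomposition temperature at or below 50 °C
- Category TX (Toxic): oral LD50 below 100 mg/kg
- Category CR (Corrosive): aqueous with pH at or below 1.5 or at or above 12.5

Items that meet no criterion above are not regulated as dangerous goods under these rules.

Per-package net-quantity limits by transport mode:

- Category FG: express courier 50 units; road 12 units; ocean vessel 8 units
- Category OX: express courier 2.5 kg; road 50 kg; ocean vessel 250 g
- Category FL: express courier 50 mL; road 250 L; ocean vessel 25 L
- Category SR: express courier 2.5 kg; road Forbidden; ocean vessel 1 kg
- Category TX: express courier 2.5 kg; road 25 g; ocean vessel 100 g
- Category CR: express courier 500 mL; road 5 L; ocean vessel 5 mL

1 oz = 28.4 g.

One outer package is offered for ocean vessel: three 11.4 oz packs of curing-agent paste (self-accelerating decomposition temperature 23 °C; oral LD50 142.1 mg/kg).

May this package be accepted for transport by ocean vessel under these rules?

Self-accelerating decomposition temperature 23 °C meets the Category SR criterion (Self-Reactive), so the curing-agent paste is Category SR.
Category SR quantity: three 11.4 oz packs = 971.28 g.
971.28 g ≤ 1 kg (ocean vessel limit, Category SR) — within limit.

Yes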